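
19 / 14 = 1.36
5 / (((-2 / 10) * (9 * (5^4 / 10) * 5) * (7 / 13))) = -26 / 1575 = -0.02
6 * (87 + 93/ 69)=12192/ 23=530.09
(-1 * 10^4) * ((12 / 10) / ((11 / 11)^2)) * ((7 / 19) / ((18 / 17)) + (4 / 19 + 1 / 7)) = -3358000 / 399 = -8416.04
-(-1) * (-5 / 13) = -5 / 13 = -0.38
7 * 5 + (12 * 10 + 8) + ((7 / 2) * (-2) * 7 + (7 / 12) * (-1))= 1361 / 12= 113.42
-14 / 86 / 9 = -7 / 387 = -0.02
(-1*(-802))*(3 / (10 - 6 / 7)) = 8421 / 32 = 263.16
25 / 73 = 0.34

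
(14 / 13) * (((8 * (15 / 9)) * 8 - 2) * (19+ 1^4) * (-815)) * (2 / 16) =-8956850 / 39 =-229662.82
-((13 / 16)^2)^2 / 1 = -28561 / 65536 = -0.44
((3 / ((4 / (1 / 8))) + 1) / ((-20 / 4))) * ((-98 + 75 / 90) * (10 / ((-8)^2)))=3.32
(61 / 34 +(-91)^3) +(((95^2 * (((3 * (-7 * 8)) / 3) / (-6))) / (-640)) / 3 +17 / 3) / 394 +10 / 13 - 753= -18916356446863 / 25077312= -754321.53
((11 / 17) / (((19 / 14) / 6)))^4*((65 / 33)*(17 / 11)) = 130525274880 / 640267073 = 203.86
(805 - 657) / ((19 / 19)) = 148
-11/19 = -0.58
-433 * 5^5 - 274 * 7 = -1355043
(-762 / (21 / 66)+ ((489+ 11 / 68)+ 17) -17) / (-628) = 907111 / 298928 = 3.03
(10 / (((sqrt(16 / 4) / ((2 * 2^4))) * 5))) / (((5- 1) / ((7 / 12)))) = 14 / 3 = 4.67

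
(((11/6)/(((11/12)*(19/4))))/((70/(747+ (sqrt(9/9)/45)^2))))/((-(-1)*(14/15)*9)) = 3025352/5655825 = 0.53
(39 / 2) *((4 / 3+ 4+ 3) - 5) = 65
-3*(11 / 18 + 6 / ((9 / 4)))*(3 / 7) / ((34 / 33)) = -1947 / 476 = -4.09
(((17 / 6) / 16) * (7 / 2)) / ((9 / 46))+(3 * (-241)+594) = -125.83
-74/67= -1.10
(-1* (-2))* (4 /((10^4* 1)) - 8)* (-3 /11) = 59997 /13750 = 4.36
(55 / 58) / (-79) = -55 / 4582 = -0.01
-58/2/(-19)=29/19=1.53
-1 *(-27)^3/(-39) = -6561/13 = -504.69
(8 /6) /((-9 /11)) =-44 /27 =-1.63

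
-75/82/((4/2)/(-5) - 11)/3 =125/4674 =0.03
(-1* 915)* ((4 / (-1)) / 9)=1220 / 3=406.67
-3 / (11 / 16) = -48 / 11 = -4.36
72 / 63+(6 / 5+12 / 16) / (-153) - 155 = -1098631 / 7140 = -153.87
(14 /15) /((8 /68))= 7.93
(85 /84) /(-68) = -5 /336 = -0.01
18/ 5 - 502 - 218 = -716.40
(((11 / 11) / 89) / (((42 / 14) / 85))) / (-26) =-85 / 6942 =-0.01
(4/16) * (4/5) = 1/5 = 0.20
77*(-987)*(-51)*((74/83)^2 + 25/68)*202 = 12540722592321/13778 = 910199055.91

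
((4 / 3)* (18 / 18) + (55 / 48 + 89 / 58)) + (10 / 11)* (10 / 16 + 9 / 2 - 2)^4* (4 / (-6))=-52707377 / 979968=-53.78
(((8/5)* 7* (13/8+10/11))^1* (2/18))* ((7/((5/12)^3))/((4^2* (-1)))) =-131124/6875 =-19.07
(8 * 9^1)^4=26873856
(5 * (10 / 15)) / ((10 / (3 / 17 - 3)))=-0.94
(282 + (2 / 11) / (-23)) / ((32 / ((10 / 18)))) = 22295 / 4554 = 4.90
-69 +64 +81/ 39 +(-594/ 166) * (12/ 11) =-7366/ 1079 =-6.83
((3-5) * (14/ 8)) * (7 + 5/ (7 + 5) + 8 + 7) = -1883/ 24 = -78.46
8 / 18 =0.44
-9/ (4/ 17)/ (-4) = 153/ 16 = 9.56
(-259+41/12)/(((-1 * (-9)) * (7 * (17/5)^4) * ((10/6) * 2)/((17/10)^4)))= -3067/40320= -0.08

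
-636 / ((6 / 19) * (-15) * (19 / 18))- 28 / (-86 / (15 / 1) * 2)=129.64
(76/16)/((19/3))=3/4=0.75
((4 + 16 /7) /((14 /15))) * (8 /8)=330 /49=6.73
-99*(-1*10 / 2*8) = 3960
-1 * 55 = -55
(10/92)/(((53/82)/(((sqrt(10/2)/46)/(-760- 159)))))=-205 * sqrt(5)/51532006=-0.00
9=9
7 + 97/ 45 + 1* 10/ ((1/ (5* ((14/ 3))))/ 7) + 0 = 73912/ 45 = 1642.49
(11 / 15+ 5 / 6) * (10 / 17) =47 / 51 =0.92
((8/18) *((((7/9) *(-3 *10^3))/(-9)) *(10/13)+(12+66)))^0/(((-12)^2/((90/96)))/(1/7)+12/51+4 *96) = 85/124052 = 0.00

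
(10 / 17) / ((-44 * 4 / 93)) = -465 / 1496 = -0.31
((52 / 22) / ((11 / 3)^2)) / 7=234 / 9317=0.03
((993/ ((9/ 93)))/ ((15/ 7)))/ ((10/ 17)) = 1221059/ 150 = 8140.39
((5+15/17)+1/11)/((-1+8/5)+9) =5585/8976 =0.62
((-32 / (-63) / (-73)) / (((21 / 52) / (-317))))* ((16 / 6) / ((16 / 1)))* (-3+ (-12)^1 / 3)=-6.37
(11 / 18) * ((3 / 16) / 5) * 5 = 0.11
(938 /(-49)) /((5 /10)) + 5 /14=-37.93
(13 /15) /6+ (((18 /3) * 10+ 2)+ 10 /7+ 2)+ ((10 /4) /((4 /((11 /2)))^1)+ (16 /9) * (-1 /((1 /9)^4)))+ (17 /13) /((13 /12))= -9875120083 /851760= -11593.78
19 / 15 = 1.27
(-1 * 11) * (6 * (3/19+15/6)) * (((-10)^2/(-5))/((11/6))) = 36360/19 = 1913.68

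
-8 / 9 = -0.89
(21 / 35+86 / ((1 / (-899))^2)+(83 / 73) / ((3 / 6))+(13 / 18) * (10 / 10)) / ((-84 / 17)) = -7763045794999 / 551880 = -14066546.70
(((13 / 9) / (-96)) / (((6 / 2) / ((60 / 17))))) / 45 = -0.00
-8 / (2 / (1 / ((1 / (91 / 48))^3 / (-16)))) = 436.09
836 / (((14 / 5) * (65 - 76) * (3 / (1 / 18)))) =-95 / 189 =-0.50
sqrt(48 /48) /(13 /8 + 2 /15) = 120 /211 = 0.57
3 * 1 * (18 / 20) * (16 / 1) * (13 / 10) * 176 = 247104 / 25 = 9884.16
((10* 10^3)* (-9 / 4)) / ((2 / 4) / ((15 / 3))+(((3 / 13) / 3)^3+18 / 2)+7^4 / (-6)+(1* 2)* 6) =741487500 / 12492127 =59.36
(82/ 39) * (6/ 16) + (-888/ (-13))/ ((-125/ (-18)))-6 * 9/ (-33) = 876671/ 71500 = 12.26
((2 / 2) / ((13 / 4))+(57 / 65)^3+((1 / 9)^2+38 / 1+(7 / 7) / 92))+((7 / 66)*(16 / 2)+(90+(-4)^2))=3283395315971 / 22511560500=145.85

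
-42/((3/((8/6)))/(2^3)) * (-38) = 5674.67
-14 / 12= -1.17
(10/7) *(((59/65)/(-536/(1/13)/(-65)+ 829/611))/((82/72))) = 110920/10575663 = 0.01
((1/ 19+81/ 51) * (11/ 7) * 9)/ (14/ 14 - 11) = -5247/ 2261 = -2.32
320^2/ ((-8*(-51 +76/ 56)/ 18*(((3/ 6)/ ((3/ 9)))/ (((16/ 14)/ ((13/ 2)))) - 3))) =6881280/ 8201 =839.08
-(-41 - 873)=914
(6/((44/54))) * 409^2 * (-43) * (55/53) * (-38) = 110701547370/53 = 2088708440.94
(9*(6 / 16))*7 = 23.62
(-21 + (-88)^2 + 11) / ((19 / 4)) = 30936 / 19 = 1628.21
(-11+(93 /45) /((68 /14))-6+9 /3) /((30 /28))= -48461 /3825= -12.67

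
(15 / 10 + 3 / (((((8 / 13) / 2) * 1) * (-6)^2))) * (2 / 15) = 17 / 72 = 0.24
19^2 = 361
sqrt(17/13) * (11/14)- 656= -656 + 11 * sqrt(221)/182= -655.10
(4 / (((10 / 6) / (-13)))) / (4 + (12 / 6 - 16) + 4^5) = -2 / 65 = -0.03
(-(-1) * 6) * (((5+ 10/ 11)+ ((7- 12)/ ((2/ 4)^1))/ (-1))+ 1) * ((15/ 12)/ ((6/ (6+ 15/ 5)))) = 4185/ 22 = 190.23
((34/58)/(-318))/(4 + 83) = -17/802314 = -0.00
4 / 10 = 2 / 5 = 0.40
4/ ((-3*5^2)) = -4/ 75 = -0.05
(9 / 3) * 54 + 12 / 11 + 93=2817 / 11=256.09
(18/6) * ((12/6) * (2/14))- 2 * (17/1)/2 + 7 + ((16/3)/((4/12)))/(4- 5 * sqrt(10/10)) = -176/7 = -25.14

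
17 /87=0.20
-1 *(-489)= 489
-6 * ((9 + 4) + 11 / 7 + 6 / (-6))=-570 / 7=-81.43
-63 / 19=-3.32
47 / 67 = 0.70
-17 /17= -1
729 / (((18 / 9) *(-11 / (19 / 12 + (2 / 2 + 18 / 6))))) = -16281 / 88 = -185.01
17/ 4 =4.25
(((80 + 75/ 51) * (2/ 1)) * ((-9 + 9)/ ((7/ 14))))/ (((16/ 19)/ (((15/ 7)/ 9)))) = 0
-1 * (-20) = 20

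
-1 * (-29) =29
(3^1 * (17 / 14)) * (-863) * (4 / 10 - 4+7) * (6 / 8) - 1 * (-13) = -2241023 / 280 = -8003.65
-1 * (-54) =54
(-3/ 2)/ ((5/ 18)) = -27/ 5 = -5.40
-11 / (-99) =1 / 9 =0.11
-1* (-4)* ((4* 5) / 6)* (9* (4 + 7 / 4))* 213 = 146970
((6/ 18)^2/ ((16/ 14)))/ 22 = 7/ 1584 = 0.00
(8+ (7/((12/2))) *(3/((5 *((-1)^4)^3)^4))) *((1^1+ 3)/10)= 10007/3125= 3.20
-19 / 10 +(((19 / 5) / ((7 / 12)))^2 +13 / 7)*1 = 103863 / 2450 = 42.39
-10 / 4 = -5 / 2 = -2.50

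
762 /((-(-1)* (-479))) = -762 /479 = -1.59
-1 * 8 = -8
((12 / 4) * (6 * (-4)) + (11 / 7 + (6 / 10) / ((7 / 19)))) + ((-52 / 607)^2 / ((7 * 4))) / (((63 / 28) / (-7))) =-1140731624 / 16580205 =-68.80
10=10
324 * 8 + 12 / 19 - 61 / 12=589961 / 228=2587.55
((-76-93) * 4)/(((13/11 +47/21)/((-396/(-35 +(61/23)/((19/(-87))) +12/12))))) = -13511554056/7965175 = -1696.33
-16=-16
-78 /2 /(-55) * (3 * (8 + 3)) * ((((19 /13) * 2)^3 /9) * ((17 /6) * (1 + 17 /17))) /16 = 116603 /5070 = 23.00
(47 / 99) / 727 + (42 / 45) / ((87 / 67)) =2502667 / 3478695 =0.72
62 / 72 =31 / 36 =0.86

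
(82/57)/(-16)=-0.09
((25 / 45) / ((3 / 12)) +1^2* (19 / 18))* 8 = 236 / 9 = 26.22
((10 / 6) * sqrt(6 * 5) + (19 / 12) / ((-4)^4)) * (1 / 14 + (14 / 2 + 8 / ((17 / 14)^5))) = 3815240489 / 61065209856 + 1004010655 * sqrt(30) / 59633994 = 92.28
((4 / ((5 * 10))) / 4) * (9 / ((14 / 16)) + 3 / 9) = 223 / 1050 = 0.21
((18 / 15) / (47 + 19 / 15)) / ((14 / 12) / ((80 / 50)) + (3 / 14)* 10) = 1512 / 174665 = 0.01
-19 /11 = -1.73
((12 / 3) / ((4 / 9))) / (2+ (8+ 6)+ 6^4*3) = 9 / 3904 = 0.00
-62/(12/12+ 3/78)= -1612/27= -59.70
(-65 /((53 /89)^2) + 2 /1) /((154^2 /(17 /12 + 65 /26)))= -7978203 /266472976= -0.03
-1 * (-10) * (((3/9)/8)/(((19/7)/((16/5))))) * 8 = 224/57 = 3.93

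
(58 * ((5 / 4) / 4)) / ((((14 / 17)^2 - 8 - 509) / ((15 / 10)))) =-0.05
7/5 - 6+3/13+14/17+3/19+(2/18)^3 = -51830588/15305355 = -3.39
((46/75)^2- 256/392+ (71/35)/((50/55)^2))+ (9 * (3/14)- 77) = -80365349/1102500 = -72.89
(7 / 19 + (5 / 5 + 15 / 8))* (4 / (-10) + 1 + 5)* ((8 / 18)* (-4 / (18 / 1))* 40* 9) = -645.80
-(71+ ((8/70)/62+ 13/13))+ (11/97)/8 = -60610737/841960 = -71.99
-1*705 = -705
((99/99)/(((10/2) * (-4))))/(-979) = 1/19580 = 0.00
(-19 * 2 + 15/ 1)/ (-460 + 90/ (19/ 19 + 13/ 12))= 115/ 2084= 0.06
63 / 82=0.77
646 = 646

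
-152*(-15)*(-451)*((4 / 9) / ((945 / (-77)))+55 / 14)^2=-75126679748978 / 4822335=-15578901.04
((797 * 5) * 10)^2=1588022500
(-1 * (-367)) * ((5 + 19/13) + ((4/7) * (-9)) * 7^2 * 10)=-11992092/13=-922468.62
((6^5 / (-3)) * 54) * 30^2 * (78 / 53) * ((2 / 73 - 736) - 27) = 547264998259200 / 3869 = 141448694303.23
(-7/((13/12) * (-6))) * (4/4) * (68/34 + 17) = 266/13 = 20.46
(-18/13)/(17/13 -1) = -9/2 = -4.50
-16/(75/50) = -32/3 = -10.67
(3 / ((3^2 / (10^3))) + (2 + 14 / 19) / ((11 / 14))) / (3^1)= 211184 / 1881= 112.27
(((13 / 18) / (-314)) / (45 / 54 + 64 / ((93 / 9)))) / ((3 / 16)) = -3224 / 1846791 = -0.00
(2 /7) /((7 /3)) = 6 /49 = 0.12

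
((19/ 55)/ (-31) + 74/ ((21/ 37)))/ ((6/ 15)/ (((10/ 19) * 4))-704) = -93357820/ 503998341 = -0.19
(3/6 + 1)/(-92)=-3/184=-0.02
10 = 10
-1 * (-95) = 95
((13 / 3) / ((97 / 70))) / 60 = 91 / 1746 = 0.05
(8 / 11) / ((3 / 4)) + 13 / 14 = 877 / 462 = 1.90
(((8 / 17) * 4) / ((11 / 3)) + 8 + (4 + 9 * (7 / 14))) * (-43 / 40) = -273609 / 14960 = -18.29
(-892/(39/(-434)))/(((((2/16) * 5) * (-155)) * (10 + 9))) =-99904/18525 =-5.39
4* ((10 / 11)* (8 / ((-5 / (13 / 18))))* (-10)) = 4160 / 99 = 42.02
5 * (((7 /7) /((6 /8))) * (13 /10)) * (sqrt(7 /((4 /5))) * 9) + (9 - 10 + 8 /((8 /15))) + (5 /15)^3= 379 /27 + 39 * sqrt(35)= 244.76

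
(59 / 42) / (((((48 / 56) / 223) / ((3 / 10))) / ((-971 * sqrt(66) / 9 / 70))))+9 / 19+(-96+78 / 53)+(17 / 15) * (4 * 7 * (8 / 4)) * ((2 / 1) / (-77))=-12775447 * sqrt(66) / 75600 - 15901549 / 166155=-1468.56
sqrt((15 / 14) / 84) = sqrt(10) / 28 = 0.11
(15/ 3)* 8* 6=240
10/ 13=0.77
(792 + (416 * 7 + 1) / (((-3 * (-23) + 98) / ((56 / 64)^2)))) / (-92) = -8607633 / 983296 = -8.75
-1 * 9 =-9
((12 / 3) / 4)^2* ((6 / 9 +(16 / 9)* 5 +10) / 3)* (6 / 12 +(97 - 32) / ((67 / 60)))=692296 / 1809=382.70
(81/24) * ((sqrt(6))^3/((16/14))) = 567 * sqrt(6)/32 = 43.40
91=91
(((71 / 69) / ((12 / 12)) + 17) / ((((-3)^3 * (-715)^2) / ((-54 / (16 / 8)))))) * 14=17416 / 35274525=0.00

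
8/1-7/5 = 33/5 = 6.60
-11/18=-0.61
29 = 29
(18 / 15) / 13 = 0.09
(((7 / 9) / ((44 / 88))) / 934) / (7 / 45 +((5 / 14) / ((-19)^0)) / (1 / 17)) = 490 / 1832041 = 0.00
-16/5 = -3.20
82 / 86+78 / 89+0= 7003 / 3827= 1.83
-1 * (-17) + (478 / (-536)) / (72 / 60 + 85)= 1962441 / 115508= 16.99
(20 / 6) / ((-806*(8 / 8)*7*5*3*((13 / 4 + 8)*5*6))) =-0.00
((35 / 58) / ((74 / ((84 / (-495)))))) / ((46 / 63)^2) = -64827 / 24975148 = -0.00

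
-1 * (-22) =22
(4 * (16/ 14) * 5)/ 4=40/ 7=5.71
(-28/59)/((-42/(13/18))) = 13/1593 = 0.01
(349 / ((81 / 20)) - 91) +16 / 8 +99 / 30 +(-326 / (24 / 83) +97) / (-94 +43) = 20.68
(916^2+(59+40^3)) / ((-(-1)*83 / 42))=37930830 / 83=456997.95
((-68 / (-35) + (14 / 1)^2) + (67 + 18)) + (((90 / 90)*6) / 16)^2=634107 / 2240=283.08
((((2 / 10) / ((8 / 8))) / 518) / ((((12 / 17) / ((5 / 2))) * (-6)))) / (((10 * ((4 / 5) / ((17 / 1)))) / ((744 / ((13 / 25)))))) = -0.69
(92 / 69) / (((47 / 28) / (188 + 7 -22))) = 19376 / 141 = 137.42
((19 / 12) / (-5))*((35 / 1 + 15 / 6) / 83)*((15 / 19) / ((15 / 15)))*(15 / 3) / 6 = -125 / 1328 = -0.09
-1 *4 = -4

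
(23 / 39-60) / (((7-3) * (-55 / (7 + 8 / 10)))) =2317 / 1100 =2.11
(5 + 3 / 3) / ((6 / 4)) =4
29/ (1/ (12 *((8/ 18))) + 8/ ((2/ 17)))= 464/ 1091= 0.43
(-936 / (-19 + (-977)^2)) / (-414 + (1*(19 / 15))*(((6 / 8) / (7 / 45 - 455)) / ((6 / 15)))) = 8514688 / 3594836904345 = 0.00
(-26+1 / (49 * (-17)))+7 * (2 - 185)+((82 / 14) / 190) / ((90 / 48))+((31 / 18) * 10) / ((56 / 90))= -6074273711 / 4748100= -1279.31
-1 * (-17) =17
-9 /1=-9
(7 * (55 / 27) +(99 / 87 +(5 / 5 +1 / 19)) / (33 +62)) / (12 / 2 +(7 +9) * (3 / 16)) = 1.59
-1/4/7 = -1/28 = -0.04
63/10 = 6.30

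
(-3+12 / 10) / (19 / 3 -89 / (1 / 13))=27 / 17260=0.00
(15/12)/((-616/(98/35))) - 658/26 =-57917/2288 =-25.31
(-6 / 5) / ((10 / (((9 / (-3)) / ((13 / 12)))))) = 108 / 325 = 0.33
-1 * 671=-671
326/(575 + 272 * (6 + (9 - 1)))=326/4383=0.07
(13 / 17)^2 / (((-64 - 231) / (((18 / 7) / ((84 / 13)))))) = -6591 / 8354990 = -0.00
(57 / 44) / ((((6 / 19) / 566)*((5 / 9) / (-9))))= -8275203 / 220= -37614.56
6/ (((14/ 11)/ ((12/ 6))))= 66/ 7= 9.43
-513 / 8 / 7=-513 / 56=-9.16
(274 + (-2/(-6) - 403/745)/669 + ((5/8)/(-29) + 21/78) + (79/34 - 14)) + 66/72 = 263.49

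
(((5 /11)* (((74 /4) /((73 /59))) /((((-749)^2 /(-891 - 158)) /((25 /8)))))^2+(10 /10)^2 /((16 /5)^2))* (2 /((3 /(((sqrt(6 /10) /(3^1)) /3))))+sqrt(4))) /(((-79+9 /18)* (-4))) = 0.00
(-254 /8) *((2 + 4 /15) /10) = -2159 /300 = -7.20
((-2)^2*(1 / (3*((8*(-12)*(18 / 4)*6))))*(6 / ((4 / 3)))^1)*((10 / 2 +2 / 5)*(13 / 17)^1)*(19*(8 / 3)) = -247 / 510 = -0.48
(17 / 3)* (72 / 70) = 204 / 35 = 5.83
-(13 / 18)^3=-2197 / 5832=-0.38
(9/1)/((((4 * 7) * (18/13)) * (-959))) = -13/53704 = -0.00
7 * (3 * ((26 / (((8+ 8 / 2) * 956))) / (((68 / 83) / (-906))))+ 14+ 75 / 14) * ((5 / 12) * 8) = 26935375 / 97512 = 276.23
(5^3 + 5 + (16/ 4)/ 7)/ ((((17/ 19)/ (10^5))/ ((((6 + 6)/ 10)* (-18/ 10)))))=-3751056000/ 119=-31521478.99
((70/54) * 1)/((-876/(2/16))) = -35/189216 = -0.00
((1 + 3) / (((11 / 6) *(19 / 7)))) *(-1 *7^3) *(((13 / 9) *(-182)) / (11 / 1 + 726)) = 45446128 / 462099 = 98.35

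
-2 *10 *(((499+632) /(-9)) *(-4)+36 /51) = -513440 /51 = -10067.45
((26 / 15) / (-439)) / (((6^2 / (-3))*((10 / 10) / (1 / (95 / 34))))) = 221 / 1876725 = 0.00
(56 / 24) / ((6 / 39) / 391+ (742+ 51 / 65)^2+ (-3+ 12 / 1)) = 11563825 / 2734372074528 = 0.00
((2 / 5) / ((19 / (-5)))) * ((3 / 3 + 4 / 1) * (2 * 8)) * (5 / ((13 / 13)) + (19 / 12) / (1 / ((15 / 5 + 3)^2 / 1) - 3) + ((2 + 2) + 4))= -213440 / 2033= -104.99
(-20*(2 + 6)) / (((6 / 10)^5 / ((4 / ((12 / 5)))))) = -2500000 / 729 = -3429.36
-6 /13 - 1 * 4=-58 /13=-4.46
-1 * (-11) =11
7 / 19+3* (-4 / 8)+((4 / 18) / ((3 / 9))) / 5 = -569 / 570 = -1.00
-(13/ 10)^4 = -28561/ 10000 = -2.86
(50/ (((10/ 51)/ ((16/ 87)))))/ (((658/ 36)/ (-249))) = -6095520/ 9541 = -638.88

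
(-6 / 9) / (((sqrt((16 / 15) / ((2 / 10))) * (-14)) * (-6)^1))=-0.00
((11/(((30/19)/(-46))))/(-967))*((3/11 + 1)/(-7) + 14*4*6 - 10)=1566208/14505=107.98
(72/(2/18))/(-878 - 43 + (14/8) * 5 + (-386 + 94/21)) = -54432/108677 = -0.50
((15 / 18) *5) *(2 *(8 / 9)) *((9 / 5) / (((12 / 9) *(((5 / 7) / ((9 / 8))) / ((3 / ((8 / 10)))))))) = 945 / 16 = 59.06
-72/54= -4/3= -1.33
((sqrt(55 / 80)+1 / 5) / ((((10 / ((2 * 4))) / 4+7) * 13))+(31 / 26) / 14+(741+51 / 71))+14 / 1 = 4 * sqrt(11) / 1521+11426828033 / 15118740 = 755.81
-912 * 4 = -3648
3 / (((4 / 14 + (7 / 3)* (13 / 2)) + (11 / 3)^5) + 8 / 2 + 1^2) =10206 / 2324293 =0.00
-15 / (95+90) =-3 / 37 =-0.08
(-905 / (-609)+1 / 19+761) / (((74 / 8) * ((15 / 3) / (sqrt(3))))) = 7058668 * sqrt(3) / 428127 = 28.56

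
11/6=1.83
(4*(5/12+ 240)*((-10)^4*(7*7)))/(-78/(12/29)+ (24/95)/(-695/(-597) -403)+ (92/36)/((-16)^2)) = -3092856301248000000/1237168639429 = -2499947.22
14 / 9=1.56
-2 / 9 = -0.22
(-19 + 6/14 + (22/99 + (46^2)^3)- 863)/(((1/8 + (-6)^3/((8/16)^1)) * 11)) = -4775045191384/2394315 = -1994326.22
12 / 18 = 2 / 3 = 0.67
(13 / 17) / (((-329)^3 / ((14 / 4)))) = -13 / 172969118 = -0.00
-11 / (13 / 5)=-55 / 13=-4.23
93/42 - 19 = -235/14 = -16.79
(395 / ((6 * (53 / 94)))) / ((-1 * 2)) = -18565 / 318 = -58.38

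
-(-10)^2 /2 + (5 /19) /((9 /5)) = -8525 /171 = -49.85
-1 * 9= -9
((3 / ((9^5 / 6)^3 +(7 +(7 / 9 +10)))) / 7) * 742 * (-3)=-68688 / 68630377366163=-0.00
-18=-18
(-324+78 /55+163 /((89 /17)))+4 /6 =-4270109 /14685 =-290.78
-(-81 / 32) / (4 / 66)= 2673 / 64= 41.77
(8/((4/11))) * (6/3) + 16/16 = 45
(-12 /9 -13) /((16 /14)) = -301 /24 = -12.54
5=5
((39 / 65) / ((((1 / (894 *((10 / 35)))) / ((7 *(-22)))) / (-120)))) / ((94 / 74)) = 104791104 / 47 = 2229597.96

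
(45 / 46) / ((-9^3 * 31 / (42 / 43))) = -35 / 827793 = -0.00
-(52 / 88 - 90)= 1967 / 22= 89.41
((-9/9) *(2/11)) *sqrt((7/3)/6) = -sqrt(14)/33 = -0.11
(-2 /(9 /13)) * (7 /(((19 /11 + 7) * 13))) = -77 /432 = -0.18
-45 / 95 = -9 / 19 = -0.47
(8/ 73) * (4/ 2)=0.22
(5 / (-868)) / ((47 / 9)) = -45 / 40796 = -0.00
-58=-58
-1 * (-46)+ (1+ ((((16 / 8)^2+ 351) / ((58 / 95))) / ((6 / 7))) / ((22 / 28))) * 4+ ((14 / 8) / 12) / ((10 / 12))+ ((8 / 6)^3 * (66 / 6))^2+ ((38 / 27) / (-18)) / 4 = 38915694187 / 9302040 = 4183.57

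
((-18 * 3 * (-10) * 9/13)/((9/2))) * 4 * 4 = 17280/13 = 1329.23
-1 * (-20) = 20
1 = 1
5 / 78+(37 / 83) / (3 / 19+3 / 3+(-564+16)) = 1064254 / 16816215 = 0.06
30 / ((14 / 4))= 60 / 7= 8.57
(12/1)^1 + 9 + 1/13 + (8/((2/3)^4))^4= 2690441.14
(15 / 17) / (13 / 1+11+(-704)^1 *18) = -0.00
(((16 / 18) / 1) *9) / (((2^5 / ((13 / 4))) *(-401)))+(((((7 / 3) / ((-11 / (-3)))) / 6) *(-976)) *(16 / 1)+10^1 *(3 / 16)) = -350276335 / 211728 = -1654.37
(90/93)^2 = 900/961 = 0.94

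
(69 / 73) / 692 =69 / 50516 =0.00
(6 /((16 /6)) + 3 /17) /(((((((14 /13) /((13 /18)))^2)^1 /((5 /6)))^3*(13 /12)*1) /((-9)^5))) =-12321102709004375 /1769501196288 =-6963.04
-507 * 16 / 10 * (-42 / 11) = 170352 / 55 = 3097.31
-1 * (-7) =7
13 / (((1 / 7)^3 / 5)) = 22295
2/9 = 0.22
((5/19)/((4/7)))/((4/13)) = 455/304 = 1.50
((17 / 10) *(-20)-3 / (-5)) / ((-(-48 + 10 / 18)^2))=13527 / 911645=0.01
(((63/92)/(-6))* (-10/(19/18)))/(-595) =-27/14858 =-0.00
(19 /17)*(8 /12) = 38 /51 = 0.75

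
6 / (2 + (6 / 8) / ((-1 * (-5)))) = 2.79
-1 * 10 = -10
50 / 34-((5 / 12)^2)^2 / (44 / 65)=22118975 / 15510528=1.43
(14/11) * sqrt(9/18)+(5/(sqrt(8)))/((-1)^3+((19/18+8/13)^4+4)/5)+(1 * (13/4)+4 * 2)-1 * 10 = 5/4+13949930299 * sqrt(2)/8964727475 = 3.45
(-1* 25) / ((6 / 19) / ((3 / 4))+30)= -475 / 578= -0.82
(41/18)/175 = 41/3150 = 0.01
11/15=0.73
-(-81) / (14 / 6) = 243 / 7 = 34.71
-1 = -1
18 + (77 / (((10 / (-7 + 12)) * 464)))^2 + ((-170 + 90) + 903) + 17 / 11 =7981518531 / 9473024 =842.55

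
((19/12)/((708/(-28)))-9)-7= -16.06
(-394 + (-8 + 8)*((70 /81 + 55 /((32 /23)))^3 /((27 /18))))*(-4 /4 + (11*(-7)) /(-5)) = -28368 /5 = -5673.60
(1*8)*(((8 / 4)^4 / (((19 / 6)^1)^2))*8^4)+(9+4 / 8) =37755595 / 722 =52293.07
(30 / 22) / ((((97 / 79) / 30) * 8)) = 17775 / 4268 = 4.16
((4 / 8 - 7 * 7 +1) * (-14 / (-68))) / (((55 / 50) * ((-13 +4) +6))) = 3325 / 1122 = 2.96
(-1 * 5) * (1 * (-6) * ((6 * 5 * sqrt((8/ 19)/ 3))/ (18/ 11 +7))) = 1320 * sqrt(114)/ 361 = 39.04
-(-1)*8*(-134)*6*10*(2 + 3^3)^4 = -45492313920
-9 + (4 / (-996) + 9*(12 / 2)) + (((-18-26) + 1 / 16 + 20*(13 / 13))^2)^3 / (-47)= -785935867612692473 / 196343758848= -4002856.38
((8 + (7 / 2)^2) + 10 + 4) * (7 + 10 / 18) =2329 / 9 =258.78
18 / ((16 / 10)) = 45 / 4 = 11.25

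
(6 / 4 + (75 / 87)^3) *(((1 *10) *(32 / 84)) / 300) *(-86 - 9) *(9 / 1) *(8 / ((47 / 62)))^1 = -1968051616 / 8023981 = -245.27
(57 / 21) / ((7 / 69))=26.76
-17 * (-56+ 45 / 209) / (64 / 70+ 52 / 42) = 20811315 / 47234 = 440.60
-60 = -60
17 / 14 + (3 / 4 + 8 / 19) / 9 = 6437 / 4788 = 1.34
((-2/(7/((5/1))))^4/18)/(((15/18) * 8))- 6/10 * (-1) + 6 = 238949/36015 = 6.63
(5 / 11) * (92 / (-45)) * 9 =-92 / 11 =-8.36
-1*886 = -886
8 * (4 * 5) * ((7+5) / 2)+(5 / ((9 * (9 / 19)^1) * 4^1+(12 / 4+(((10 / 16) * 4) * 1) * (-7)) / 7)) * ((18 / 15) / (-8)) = 7650801 / 7970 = 959.95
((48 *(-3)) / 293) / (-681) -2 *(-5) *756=7560.00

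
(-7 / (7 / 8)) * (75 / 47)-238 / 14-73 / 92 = -132139 / 4324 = -30.56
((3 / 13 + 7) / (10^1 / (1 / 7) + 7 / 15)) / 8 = 705 / 54964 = 0.01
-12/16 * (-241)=723/4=180.75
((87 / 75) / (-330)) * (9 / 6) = -29 / 5500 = -0.01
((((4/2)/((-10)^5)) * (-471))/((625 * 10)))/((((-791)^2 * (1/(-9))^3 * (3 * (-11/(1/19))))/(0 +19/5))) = 114453/10753892187500000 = 0.00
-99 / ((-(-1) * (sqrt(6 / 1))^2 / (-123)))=4059 / 2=2029.50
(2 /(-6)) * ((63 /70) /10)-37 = -3703 /100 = -37.03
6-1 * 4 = 2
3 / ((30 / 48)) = 24 / 5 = 4.80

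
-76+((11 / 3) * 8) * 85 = 7252 / 3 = 2417.33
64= 64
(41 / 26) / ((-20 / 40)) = -41 / 13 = -3.15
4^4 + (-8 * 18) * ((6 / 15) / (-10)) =6544 / 25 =261.76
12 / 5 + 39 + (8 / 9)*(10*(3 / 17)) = 10957 / 255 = 42.97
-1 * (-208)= 208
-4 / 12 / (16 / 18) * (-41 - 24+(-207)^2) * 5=-80220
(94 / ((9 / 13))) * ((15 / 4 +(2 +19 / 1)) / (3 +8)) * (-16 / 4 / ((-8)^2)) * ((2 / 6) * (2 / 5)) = -611 / 240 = -2.55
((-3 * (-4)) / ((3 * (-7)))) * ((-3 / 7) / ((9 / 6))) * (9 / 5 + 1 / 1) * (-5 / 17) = -0.13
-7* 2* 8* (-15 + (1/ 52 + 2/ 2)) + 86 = 21474/ 13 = 1651.85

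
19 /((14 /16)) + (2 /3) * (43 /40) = 9421 /420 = 22.43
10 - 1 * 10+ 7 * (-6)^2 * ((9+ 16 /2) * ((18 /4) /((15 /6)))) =38556 /5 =7711.20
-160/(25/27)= -864/5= -172.80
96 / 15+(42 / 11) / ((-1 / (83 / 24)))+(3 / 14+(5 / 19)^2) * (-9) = -5201589 / 555940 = -9.36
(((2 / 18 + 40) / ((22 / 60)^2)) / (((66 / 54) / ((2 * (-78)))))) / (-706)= 25342200 / 469843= 53.94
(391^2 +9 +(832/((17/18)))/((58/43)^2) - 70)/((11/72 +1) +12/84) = 1104662258784/9335941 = 118323.61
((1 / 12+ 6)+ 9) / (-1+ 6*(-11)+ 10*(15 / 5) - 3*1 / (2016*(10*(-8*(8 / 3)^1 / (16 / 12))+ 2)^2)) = -253035104 / 620704897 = -0.41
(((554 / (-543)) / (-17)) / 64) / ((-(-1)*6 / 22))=3047 / 886176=0.00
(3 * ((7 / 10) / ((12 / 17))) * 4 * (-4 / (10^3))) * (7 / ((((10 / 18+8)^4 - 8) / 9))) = -49187817 / 87751382500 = -0.00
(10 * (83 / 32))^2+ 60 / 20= 172993 / 256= 675.75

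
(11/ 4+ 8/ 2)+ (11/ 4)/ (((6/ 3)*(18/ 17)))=1159/ 144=8.05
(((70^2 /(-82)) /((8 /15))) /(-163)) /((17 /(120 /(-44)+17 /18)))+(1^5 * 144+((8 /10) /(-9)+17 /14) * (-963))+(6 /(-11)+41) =-944132641091 /1049765640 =-899.37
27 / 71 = 0.38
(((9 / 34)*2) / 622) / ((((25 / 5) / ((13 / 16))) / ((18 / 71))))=1053 / 30030160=0.00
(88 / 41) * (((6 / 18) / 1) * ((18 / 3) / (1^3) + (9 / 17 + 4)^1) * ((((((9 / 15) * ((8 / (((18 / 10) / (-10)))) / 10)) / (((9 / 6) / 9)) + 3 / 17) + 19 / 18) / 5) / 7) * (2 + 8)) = -31.79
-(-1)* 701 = 701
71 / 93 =0.76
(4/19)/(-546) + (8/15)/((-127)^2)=-0.00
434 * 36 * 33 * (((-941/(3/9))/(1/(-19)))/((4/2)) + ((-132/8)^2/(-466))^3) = 11193996362271331455/809557568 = 13827301238.04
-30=-30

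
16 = 16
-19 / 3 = -6.33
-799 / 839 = -0.95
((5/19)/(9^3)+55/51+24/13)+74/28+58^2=144402807995/42854994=3369.57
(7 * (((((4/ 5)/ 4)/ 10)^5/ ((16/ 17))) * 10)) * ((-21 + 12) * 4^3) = -1071/ 7812500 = -0.00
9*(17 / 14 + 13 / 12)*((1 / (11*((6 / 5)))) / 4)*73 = 70445 / 2464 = 28.59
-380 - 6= -386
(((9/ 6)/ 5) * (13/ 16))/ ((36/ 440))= 143/ 48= 2.98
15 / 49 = 0.31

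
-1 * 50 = -50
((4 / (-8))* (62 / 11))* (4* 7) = -868 / 11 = -78.91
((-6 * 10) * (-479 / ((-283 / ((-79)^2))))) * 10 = -1793663400 / 283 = -6338033.22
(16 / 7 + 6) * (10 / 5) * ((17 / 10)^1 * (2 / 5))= 1972 / 175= 11.27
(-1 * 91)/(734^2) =-91/538756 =-0.00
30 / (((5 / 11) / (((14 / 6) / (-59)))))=-154 / 59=-2.61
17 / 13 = 1.31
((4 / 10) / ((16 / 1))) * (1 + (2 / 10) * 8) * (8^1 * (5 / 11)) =13 / 55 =0.24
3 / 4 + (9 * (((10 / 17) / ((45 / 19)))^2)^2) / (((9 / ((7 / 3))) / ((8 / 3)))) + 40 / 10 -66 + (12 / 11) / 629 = -491573558064011 / 8029021729212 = -61.22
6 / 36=1 / 6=0.17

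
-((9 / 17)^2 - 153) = 44136 / 289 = 152.72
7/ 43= 0.16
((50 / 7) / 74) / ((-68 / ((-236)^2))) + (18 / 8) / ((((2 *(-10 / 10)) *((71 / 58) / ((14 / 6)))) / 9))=-122993243 / 1250452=-98.36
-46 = -46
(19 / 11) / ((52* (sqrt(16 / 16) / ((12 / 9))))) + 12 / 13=415 / 429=0.97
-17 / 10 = -1.70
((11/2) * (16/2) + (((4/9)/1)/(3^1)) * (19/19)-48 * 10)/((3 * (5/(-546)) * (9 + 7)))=133861/135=991.56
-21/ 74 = -0.28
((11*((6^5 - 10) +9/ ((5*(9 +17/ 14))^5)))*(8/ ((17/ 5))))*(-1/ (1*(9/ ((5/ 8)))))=-1451201087665271666/ 103965428048625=-13958.50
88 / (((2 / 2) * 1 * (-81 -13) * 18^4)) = -11 / 1233468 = -0.00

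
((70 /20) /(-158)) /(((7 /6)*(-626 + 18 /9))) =1 /32864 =0.00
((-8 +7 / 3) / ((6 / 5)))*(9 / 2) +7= -57 / 4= -14.25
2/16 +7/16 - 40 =-631/16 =-39.44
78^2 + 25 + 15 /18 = 36659 /6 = 6109.83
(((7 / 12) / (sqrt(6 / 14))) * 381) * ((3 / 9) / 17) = 889 * sqrt(21) / 612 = 6.66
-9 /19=-0.47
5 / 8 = 0.62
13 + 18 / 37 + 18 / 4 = 1331 / 74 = 17.99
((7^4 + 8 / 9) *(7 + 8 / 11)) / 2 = 1837445 / 198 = 9280.03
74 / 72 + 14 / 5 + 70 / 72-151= -731 / 5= -146.20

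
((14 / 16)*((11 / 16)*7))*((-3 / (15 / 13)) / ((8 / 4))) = -7007 / 1280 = -5.47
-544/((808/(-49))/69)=229908/101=2276.32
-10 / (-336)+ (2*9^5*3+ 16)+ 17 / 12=19841441 / 56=354311.45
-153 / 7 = -21.86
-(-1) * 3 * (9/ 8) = 27/ 8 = 3.38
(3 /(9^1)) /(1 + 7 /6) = 2 /13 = 0.15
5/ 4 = 1.25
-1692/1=-1692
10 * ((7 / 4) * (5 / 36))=175 / 72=2.43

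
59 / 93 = 0.63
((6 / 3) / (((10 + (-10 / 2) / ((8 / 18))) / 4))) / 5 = -32 / 25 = -1.28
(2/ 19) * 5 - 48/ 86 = -26/ 817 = -0.03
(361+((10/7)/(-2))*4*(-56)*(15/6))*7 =5327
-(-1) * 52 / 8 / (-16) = -13 / 32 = -0.41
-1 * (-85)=85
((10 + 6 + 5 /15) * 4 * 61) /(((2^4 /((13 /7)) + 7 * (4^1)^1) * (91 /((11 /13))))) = 671 /663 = 1.01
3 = 3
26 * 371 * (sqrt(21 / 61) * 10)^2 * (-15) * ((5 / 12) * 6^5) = -984470760000 / 61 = -16138864918.03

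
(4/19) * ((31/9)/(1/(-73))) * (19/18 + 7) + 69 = -550079/1539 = -357.43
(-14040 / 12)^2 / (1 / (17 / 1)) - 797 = 23270503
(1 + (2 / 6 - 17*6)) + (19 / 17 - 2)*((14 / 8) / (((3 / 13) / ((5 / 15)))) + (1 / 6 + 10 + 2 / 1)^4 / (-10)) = 26886889 / 14688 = 1830.53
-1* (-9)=9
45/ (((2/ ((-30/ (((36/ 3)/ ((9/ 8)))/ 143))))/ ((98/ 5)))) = -2837835/ 16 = -177364.69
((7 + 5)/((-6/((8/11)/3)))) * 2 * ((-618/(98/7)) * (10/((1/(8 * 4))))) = 1054720/77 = 13697.66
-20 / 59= -0.34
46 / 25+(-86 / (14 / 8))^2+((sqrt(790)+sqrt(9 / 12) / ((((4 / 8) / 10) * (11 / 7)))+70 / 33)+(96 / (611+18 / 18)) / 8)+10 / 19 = 70 * sqrt(3) / 11+sqrt(790)+31592436511 / 13057275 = 2458.66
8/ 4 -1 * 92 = -90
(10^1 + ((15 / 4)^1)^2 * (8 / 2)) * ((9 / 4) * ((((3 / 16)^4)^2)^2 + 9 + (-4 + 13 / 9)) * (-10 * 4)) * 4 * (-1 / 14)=1417632282065092373837525 / 129127208515966861312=10978.57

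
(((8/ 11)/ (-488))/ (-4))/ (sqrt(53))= sqrt(53)/ 142252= 0.00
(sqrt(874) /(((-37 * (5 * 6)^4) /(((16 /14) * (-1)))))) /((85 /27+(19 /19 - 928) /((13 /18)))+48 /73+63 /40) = -3796 * sqrt(874) /127234669870875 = -0.00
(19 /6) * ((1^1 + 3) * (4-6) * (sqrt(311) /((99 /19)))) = -1444 * sqrt(311) /297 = -85.74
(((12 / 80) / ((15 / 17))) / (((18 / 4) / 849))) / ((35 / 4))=9622 / 2625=3.67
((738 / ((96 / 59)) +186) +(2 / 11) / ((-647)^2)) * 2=47119884899 / 36837592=1279.13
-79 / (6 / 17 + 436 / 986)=-38947 / 392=-99.35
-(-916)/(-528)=-229/132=-1.73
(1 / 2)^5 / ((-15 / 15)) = -1 / 32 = -0.03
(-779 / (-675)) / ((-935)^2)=779 / 590101875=0.00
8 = 8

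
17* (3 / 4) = 51 / 4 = 12.75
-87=-87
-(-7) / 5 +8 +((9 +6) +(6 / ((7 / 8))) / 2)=974 / 35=27.83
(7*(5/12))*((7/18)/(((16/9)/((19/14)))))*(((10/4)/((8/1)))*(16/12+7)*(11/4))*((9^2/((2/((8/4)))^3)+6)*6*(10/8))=132584375/32768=4046.15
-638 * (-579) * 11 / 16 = 2031711 / 8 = 253963.88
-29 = -29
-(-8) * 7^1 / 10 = 28 / 5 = 5.60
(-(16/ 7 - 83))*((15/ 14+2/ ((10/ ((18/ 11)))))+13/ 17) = 3200047/ 18326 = 174.62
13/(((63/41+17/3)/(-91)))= -145509/886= -164.23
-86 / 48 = -43 / 24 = -1.79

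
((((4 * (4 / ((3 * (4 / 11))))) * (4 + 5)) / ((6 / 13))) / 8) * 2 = 143 / 2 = 71.50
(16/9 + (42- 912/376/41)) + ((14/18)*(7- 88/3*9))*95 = -109525241/5781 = -18945.73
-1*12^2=-144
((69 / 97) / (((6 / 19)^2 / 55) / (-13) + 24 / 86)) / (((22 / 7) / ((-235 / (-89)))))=38175325825 / 17817545104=2.14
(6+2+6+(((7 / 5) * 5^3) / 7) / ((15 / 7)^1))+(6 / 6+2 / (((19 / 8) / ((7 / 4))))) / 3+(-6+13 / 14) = 17093 / 798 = 21.42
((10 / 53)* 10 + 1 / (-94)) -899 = -4469471 / 4982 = -897.12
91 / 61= 1.49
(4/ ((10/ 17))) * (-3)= -102/ 5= -20.40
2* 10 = 20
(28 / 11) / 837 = 28 / 9207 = 0.00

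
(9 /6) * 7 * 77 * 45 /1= 72765 /2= 36382.50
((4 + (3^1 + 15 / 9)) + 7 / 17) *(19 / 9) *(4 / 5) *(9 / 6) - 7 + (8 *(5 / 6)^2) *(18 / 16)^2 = 563773 / 24480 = 23.03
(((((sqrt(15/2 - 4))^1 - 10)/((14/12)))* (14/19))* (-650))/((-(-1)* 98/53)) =2067000/931 - 103350* sqrt(14)/931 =1804.83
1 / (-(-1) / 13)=13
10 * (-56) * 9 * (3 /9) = -1680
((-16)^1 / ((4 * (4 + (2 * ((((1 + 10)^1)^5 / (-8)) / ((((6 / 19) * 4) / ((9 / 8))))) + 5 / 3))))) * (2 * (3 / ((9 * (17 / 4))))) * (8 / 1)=0.00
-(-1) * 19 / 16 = 19 / 16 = 1.19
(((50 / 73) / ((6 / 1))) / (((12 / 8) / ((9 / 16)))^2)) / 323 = 75 / 1509056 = 0.00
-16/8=-2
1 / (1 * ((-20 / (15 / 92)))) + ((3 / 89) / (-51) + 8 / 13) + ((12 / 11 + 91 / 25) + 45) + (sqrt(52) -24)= 2 * sqrt(13) + 52424828867 / 1990502800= 33.55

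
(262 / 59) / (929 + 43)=131 / 28674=0.00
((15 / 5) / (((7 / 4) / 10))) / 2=60 / 7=8.57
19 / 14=1.36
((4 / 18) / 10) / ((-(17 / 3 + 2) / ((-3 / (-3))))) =-0.00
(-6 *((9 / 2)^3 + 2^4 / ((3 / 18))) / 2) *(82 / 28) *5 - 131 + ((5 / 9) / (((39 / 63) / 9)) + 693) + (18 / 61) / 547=-371657736053 / 48582352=-7650.06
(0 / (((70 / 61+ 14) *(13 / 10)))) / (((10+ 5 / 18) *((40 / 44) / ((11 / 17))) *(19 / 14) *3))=0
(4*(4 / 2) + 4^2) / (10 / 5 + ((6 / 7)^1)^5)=201684 / 20695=9.75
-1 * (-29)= 29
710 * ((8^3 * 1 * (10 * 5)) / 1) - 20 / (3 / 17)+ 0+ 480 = 54529100 / 3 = 18176366.67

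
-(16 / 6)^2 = -64 / 9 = -7.11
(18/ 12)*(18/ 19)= 27/ 19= 1.42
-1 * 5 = -5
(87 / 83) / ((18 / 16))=232 / 249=0.93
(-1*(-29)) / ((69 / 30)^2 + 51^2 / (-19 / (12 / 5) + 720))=4956100 / 1528301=3.24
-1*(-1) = 1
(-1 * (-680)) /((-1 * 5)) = -136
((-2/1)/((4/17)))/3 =-17/6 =-2.83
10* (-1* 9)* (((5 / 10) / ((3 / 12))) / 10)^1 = -18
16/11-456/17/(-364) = 26006/17017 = 1.53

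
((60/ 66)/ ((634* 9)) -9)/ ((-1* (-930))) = -141221/ 14593095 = -0.01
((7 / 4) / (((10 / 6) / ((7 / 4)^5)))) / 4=352947 / 81920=4.31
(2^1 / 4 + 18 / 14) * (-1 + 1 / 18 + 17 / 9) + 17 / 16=2771 / 1008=2.75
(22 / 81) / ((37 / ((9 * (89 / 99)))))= 178 / 2997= 0.06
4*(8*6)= 192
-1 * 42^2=-1764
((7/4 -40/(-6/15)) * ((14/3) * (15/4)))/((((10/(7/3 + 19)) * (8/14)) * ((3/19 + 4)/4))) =1515668/237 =6395.22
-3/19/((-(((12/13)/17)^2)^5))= 277921878692682183940201/392143306752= 708725289727.94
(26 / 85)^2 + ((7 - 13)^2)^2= 9364276 / 7225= 1296.09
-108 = -108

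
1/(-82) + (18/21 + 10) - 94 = -47731/574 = -83.16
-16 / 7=-2.29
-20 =-20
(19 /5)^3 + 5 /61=419024 /7625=54.95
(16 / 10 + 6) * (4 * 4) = 608 / 5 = 121.60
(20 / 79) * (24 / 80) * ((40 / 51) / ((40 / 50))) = 100 / 1343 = 0.07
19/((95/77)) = 77/5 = 15.40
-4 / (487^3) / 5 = -4 / 577506515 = -0.00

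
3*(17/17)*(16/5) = 48/5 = 9.60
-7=-7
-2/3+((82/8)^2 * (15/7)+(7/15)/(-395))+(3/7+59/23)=165317833/726800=227.46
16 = 16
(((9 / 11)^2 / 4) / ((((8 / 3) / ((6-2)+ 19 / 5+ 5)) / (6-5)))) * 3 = 1458 / 605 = 2.41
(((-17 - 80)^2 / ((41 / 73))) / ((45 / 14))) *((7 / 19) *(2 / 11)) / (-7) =-19231996 / 385605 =-49.87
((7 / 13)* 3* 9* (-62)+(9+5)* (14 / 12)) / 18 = -34517 / 702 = -49.17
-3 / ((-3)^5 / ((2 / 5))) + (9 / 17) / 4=3781 / 27540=0.14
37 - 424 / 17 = 205 / 17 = 12.06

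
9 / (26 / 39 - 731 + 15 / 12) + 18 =157374 / 8749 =17.99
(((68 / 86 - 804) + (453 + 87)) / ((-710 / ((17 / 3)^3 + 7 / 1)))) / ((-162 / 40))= -115488872 / 6676911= -17.30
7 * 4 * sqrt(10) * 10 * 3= 840 * sqrt(10)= 2656.31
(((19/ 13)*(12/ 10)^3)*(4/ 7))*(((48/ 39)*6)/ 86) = 0.12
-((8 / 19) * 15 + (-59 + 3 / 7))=6950 / 133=52.26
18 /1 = 18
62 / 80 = 31 / 40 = 0.78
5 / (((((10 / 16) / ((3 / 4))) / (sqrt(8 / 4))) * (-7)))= -6 * sqrt(2) / 7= -1.21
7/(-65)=-7/65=-0.11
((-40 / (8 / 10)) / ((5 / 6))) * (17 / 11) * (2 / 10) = -204 / 11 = -18.55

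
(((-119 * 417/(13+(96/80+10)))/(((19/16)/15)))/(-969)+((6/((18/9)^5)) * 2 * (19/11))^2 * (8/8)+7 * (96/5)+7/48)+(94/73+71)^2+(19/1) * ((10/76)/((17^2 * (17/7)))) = 5914525573193142883/1097883579587520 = 5387.21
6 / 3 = 2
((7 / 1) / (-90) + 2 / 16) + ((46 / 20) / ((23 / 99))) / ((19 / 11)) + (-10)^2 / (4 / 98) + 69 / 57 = 16805807 / 6840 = 2456.99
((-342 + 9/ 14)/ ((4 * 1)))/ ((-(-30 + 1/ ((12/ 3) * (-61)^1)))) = -291519/ 102494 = -2.84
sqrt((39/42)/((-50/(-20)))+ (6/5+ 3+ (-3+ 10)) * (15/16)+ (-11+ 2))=sqrt(9170)/70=1.37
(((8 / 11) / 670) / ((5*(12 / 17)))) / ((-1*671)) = -0.00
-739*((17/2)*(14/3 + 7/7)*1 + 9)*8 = -1013908/3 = -337969.33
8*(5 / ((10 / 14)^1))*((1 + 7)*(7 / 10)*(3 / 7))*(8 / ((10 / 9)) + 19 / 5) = 7392 / 5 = 1478.40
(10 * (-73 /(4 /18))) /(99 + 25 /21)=-68985 /2104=-32.79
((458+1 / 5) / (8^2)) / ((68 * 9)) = 2291 / 195840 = 0.01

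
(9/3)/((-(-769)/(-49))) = -147/769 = -0.19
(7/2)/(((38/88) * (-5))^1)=-1.62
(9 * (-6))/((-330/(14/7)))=18/55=0.33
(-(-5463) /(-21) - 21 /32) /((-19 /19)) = 58419 /224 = 260.80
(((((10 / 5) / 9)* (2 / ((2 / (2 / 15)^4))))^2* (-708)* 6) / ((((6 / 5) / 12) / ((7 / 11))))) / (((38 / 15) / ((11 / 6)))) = -0.00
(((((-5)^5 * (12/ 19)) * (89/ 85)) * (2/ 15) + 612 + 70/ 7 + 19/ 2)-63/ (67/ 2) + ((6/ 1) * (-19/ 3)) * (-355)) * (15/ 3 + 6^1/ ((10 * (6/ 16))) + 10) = 49733547461/ 216410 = 229811.69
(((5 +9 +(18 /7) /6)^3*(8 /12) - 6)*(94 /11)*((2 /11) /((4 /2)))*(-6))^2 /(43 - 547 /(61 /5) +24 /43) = -67769276.53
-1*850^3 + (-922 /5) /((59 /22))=-181166895284 /295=-614125068.76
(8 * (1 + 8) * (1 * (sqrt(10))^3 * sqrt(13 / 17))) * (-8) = -5760 * sqrt(2210) / 17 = -15928.31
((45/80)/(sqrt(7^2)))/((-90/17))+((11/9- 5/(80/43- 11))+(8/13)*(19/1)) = 230824561/17166240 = 13.45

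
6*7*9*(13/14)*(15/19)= 5265/19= 277.11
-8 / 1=-8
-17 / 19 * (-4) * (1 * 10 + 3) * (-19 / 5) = -884 / 5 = -176.80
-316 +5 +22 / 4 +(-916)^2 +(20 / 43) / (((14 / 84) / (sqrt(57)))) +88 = 120 * sqrt(57) / 43 +1677677 / 2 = 838859.57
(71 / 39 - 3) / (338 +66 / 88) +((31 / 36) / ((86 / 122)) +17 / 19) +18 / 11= 21366721969 / 5699016180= 3.75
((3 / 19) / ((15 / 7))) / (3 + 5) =7 / 760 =0.01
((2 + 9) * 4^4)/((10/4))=5632/5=1126.40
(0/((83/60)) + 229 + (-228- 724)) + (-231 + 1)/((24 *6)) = -52171/72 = -724.60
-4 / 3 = -1.33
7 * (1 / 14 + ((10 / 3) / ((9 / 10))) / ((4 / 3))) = 19.94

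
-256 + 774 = 518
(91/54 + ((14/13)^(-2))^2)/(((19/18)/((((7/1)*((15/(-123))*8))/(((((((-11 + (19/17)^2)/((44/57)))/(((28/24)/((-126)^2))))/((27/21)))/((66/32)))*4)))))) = 440447668375/7268038781568768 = 0.00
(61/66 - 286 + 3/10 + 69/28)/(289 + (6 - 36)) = -1304279/1196580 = -1.09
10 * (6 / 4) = 15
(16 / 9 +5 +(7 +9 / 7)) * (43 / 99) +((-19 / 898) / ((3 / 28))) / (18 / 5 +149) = 1996740377 / 305245017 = 6.54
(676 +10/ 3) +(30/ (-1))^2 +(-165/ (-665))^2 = 83813749/ 53067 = 1579.39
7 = 7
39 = 39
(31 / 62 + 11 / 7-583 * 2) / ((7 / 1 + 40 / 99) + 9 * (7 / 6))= -322641 / 4963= -65.01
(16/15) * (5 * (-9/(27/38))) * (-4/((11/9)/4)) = 9728/11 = 884.36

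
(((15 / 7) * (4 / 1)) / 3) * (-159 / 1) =-3180 / 7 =-454.29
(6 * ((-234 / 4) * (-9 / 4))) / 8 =3159 / 32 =98.72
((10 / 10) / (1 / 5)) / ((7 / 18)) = 90 / 7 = 12.86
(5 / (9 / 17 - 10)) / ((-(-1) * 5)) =-17 / 161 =-0.11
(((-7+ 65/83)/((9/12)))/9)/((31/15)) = -3440/7719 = -0.45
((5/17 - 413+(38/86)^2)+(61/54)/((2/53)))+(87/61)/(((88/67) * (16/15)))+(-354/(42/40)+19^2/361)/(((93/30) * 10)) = -6206855904639767/15817644855936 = -392.40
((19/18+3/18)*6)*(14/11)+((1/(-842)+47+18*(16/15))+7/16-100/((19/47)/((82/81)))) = -9042497851/51833520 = -174.45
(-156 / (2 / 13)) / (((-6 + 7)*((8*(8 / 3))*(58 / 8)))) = -6.56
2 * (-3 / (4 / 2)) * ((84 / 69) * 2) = -7.30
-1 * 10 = -10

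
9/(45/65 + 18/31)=403/57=7.07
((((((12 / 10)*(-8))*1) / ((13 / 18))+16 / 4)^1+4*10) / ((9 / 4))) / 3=7984 / 1755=4.55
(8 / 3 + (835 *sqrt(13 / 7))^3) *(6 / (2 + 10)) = 4 / 3 + 7568377375 *sqrt(91) / 98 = 736711416.55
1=1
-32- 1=-33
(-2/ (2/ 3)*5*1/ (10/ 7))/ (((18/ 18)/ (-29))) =304.50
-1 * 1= -1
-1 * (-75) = 75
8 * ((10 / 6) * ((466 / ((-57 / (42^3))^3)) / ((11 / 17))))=-1590938618694082560 / 75449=-21086278395924.17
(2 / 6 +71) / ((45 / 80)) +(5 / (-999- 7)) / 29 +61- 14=136913447 / 787698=173.81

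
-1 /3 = -0.33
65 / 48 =1.35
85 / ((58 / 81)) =6885 / 58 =118.71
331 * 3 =993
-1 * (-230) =230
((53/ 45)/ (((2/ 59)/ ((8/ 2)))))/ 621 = 6254/ 27945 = 0.22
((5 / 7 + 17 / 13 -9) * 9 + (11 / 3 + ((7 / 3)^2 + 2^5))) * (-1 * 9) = 17765 / 91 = 195.22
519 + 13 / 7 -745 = -1569 / 7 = -224.14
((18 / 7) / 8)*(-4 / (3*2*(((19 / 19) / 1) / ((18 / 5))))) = -0.77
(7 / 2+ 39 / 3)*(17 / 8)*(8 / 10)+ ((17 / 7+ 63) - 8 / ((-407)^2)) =2167847343 / 23190860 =93.48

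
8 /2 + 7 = 11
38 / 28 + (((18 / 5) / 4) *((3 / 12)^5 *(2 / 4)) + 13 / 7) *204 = 13630093 / 35840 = 380.30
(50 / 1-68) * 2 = -36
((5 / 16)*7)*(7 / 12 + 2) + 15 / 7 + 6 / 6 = 11819 / 1344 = 8.79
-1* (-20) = 20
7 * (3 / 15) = 7 / 5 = 1.40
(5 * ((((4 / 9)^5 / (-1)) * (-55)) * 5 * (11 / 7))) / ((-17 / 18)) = -30976000 / 780759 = -39.67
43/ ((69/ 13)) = 559/ 69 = 8.10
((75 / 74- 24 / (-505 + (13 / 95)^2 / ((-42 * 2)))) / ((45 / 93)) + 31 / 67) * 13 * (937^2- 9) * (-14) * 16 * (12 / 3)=-831390626269583511040 / 30614903821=-27156401703.25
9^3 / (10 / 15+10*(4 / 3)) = 729 / 14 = 52.07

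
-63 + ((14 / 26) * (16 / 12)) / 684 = -420140 / 6669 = -63.00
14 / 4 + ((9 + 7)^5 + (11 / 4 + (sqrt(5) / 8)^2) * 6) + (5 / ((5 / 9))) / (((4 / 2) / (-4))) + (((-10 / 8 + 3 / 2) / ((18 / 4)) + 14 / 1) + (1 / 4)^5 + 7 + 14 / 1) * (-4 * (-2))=1208285477 / 1152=1048858.92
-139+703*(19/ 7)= 12384/ 7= 1769.14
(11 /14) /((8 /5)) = 55 /112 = 0.49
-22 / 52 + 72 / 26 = 2.35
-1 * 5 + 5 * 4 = 15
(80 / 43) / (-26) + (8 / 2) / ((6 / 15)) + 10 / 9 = 55540 / 5031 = 11.04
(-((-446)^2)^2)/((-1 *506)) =19783787528/253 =78196788.65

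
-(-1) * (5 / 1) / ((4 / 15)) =75 / 4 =18.75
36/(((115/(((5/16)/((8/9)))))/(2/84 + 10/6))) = 1917/10304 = 0.19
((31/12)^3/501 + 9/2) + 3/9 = 4214143/865728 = 4.87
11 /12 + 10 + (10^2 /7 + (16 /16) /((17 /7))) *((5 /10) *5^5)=32809339 /1428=22975.73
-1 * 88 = -88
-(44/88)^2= -1/4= -0.25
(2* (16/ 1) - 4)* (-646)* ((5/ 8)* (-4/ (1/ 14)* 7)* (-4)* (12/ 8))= -26589360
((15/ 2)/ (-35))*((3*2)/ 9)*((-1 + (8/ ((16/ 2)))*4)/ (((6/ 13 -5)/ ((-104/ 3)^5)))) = -158164877312/ 33453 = -4727972.90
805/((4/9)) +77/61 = 442253/244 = 1812.51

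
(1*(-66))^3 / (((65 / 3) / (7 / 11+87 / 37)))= -95344128 / 2405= -39644.13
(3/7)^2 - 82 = -81.82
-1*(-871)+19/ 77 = 67086/ 77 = 871.25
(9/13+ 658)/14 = 8563/182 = 47.05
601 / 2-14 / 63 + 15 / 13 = 70535 / 234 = 301.43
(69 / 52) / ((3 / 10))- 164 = -4149 / 26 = -159.58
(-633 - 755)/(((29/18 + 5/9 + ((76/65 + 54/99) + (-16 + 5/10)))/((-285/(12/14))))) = -494969475/12461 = -39721.49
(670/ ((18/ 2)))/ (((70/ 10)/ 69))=15410/ 21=733.81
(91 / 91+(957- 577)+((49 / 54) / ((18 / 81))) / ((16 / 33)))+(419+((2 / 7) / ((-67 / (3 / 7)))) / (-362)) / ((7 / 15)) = 342689001203 / 266211904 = 1287.28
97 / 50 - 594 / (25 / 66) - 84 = -82511 / 50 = -1650.22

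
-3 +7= 4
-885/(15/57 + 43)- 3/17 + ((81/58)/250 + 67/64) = -10579737741/540328000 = -19.58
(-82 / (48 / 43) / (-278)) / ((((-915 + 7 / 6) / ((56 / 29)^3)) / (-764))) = 29567851264 / 18587759293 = 1.59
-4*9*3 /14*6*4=-1296 /7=-185.14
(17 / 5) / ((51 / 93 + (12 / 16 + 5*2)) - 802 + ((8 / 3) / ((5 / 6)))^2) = -10540 / 2419431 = -0.00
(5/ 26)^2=0.04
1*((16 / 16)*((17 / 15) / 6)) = 17 / 90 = 0.19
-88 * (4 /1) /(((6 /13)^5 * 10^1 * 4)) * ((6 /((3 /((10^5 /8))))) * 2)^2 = -255263937500000 /243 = -1050468878600.82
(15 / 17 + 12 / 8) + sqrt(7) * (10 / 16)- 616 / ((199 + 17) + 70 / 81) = -136809 / 298622 + 5 * sqrt(7) / 8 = 1.20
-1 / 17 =-0.06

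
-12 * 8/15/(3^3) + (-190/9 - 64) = -85.35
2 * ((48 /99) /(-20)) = -8 /165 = -0.05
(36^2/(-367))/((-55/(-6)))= -7776/20185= -0.39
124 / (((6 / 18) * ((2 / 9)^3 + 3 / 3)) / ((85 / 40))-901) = -4610196 / 33492383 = -0.14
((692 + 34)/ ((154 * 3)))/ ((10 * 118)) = 11/ 8260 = 0.00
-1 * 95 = -95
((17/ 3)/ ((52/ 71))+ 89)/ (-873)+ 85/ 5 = 2300105/ 136188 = 16.89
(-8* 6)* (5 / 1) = -240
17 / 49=0.35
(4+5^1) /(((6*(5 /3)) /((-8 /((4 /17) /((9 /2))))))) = -1377 /10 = -137.70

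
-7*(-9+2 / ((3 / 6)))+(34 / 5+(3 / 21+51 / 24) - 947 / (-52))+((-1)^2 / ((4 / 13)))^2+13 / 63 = 4786121 / 65520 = 73.05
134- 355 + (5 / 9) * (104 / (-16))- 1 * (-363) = 2491 / 18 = 138.39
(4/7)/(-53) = -4/371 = -0.01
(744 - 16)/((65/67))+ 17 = 3837/5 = 767.40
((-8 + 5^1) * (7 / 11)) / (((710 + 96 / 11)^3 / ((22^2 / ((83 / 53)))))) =-16295433 / 10253887093382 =-0.00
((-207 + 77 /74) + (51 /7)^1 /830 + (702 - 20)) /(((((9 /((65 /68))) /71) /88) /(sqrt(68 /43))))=2078041354532 * sqrt(731) /141428763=397260.27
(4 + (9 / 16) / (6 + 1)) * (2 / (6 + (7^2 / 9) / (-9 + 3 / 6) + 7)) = 69921 / 105896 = 0.66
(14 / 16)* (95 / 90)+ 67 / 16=46 / 9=5.11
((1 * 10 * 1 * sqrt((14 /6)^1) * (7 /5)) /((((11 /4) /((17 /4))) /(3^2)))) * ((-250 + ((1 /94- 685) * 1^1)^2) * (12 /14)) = 633991351113 * sqrt(21) /24299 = 119565140.81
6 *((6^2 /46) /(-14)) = -54 /161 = -0.34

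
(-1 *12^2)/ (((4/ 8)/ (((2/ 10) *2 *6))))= -3456/ 5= -691.20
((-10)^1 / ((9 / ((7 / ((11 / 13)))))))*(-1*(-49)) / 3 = -44590 / 297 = -150.13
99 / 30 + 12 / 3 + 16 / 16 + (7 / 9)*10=1447 / 90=16.08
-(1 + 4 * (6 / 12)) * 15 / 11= -45 / 11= -4.09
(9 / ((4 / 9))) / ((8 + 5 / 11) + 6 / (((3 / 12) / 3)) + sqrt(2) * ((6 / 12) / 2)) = 1577070 / 6265679- 9801 * sqrt(2) / 12531358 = 0.25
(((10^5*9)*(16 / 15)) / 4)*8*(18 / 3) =11520000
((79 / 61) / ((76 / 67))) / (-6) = -0.19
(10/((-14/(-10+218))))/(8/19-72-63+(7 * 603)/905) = 8941400/7818601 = 1.14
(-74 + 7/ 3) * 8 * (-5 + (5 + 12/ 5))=-1376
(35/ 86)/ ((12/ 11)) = 385/ 1032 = 0.37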